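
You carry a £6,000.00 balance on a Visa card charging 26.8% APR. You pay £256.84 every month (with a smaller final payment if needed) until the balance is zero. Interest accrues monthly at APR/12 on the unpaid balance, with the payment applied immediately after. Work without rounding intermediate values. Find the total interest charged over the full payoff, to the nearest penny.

£2,577.33

Monthly rate r = 26.8%/12 = 2.23333% = 0.0223333.
Payoff takes n = ⌈−ln(1 − rB₀/P)/ln(1+r)⌉ = ⌈33.393⌉ = 34 payments; the last is £101.61.
Total paid = 33·£256.84 + £101.61 = £8,577.33.
Total interest = total paid − principal = £8,577.33 − £6,000.00 = £2,577.33.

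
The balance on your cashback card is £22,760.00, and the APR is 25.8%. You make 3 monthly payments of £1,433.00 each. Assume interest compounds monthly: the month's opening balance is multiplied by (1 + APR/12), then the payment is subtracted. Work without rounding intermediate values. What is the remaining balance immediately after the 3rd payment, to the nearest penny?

Monthly rate r = 25.8%/12 = 2.15% = 0.0215.
Each month: B ← B·(1+r) − £1,433.00.
Month 1: interest £489.34; balance after payment £21,816.34.
Month 2: interest £469.05; balance after payment £20,852.39.
Month 3: interest £448.33; balance after payment £19,867.72.

£19,867.72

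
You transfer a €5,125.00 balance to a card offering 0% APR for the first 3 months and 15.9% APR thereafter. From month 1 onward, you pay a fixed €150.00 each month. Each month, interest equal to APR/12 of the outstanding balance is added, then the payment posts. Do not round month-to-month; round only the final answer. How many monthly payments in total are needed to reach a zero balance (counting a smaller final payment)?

44 months

Promo months 1–3 at r₀ = 0%/12 = 0; months 4+ at r₁ = 15.9%/12 = 0.01325.
After month 3 (no interest yet): B = €5,125.00 − 3·€150.00 = €4,675.00.
Then at r₁ with €150.00/mo: n₂ = −ln(1 − r₁·B/P)/ln(1+r₁) ≈ 40.47 → 41 more payments.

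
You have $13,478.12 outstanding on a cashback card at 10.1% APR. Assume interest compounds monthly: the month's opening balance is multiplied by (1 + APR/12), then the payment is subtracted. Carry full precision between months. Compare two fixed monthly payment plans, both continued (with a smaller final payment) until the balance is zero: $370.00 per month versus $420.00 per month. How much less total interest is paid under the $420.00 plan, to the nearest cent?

$386.32

Monthly rate r = 10.1%/12 = 0.841667% = 0.00841667.
At $370.00/mo: n = ⌈−ln(1 − rB₀/P)/ln(1+r)⌉ = 44 payments (last $253.80); total interest = total paid − $13,478.12 = $2,685.68.
At $420.00/mo: 38 payments (last $237.48); total interest $2,299.36.
Interest saved = $2,685.68 − $2,299.36 = $386.32.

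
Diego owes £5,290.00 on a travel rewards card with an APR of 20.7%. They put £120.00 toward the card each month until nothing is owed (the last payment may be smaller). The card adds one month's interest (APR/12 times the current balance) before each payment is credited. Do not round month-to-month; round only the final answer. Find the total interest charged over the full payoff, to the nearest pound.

£4,736

Monthly rate r = 20.7%/12 = 1.725% = 0.01725.
Payoff takes n = ⌈−ln(1 − rB₀/P)/ln(1+r)⌉ = ⌈83.550⌉ = 84 payments; the last is £66.20.
Total paid = 83·£120.00 + £66.20 = £10,026.20.
Total interest = total paid − principal = £10,026.20 − £5,290.00 = £4,736.20.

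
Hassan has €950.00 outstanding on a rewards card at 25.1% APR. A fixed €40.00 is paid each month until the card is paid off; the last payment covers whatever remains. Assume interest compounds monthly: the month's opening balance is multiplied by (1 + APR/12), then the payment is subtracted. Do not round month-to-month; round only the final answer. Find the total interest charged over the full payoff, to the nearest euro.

€377

Monthly rate r = 25.1%/12 = 2.09167% = 0.0209167.
Payoff takes n = ⌈−ln(1 − rB₀/P)/ln(1+r)⌉ = ⌈33.173⌉ = 34 payments; the last is €6.98.
Total paid = 33·€40.00 + €6.98 = €1,326.98.
Total interest = total paid − principal = €1,326.98 − €950.00 = €376.98.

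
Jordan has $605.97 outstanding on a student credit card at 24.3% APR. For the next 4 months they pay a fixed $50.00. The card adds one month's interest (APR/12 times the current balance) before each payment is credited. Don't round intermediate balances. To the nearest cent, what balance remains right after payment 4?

Monthly rate r = 24.3%/12 = 2.025% = 0.02025.
Each month: B ← B·(1+r) − $50.00.
Month 1: interest $12.27; balance after payment $568.24.
Month 2: interest $11.51; balance after payment $529.75.
Month 3: interest $10.73; balance after payment $490.48.
Month 4: interest $9.93; balance after payment $450.41.

$450.41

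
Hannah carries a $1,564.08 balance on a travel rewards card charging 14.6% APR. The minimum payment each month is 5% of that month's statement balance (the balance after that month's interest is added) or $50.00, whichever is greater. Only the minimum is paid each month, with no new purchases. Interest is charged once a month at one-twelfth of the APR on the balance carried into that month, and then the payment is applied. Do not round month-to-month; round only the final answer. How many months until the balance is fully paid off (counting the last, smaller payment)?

35 months

Monthly rate r = 14.6%/12 = 1.21667% = 0.0121667.
While 5% of the post-interest balance exceeds $50.00, each month B ← (B·(1+r))·(1 − 0.05), i.e. B shrinks by the factor (1+r)·0.95 = 0.96156.
This holds for months 1–12. Entering month 13 the balance is $977.16; 5% of the post-interest balance is now below $50.00, so the flat $50.00 minimum applies from here.
From month 13 a fixed $50.00 at rate r clears $977.16 in 23 more payments. Total: 12 + 23 = 35 months.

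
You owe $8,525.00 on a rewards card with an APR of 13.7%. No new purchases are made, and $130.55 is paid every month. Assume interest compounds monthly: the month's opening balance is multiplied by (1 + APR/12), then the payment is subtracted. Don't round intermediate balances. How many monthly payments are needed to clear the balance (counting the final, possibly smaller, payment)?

121 payments

Monthly rate r = 13.7%/12 = 1.14167% = 0.0114167.
Recurrence: B ← B·(1+r) − $130.55.
Month 1: interest $97.33; balance after payment $8,491.78.
Month 2: interest $96.95; balance after payment $8,458.17.
Closed form: n = −ln(1 − rB₀/P)/ln(1+r) = −ln(0.25448)/ln(1.01142) ≈ 120.553, so the balance reaches zero during payment 121.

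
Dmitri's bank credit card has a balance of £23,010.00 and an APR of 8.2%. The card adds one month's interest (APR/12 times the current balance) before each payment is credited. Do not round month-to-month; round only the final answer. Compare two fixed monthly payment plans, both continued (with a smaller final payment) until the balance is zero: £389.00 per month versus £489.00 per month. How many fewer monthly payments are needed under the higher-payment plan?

20 fewer payments

Monthly rate r = 8.2%/12 = 0.683333% = 0.00683333.
At £389.00/mo: n = ⌈−ln(1 − rB₀/P)/ln(1+r)⌉ = 77 payments (last £16.53); total interest = total paid − £23,010.00 = £6,570.53.
At £489.00/mo: 57 payments (last £471.85); total interest £4,845.85.
Payments saved = 77 − 57 = 20.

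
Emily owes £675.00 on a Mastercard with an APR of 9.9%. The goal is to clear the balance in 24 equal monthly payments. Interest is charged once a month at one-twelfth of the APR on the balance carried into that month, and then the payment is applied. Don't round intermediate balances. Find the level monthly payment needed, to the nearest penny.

£31.12

Monthly rate r = 9.9%/12 = 0.825% = 0.00825.
Level-payment amortization: P = B₀·r / (1 − (1+r)^(−n)) = 675.00·0.00825 / (1 − 1.00825^(−24)).
Denominator 1 − (1+r)^(−24) = 0.178963502.
P = 5.56875 / 0.178963502 ≈ 31.12.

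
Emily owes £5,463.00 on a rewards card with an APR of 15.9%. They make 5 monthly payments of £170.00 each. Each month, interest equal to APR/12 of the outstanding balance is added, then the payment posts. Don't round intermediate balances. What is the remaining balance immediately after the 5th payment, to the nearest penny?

£4,961.82

Monthly rate r = 15.9%/12 = 1.325% = 0.01325.
Each month: B ← B·(1+r) − £170.00.
Month 1: interest £72.38; balance after payment £5,365.38.
Month 2: interest £71.09; balance after payment £5,266.48.
Month 3: interest £69.78; balance after payment £5,166.26.
Month 4: interest £68.45; balance after payment £5,064.71.
Month 5: interest £67.11; balance after payment £4,961.82.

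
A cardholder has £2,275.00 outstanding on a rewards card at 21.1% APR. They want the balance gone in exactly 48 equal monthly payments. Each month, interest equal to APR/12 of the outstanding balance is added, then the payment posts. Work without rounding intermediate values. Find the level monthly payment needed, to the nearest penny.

£70.57

Monthly rate r = 21.1%/12 = 1.75833% = 0.0175833.
Level-payment amortization: P = B₀·r / (1 − (1+r)^(−n)) = 2275.00·0.0175833 / (1 − 1.01758^(−48)).
Denominator 1 − (1+r)^(−48) = 0.566847614.
P = 40.0021 / 0.566847614 ≈ 70.57.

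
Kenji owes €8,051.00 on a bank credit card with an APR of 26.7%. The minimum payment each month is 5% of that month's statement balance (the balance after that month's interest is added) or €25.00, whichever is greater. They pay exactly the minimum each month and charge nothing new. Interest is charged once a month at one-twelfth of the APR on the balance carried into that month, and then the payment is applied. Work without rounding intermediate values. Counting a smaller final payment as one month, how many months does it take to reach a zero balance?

122 months

Monthly rate r = 26.7%/12 = 2.225% = 0.02225.
While 5% of the post-interest balance exceeds €25.00, each month B ← (B·(1+r))·(1 − 0.05), i.e. B shrinks by the factor (1+r)·0.95 = 0.97114.
This holds for months 1–96. Entering month 97 the balance is €483.95; 5% of the post-interest balance is now below €25.00, so the flat €25.00 minimum applies from here.
From month 97 a fixed €25.00 at rate r clears €483.95 in 26 more payments. Total: 96 + 26 = 122 months.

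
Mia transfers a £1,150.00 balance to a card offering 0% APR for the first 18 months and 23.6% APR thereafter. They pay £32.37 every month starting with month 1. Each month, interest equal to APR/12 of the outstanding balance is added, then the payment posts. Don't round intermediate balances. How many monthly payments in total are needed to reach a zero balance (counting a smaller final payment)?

40 payments

Promo months 1–18 at r₀ = 0%/12 = 0; months 19+ at r₁ = 23.6%/12 = 0.0196667.
After month 18 (no interest yet): B = £1,150.00 − 18·£32.37 = £567.34.
Then at r₁ with £32.37/mo: n₂ = −ln(1 − r₁·B/P)/ln(1+r₁) ≈ 21.70 → 22 more payments.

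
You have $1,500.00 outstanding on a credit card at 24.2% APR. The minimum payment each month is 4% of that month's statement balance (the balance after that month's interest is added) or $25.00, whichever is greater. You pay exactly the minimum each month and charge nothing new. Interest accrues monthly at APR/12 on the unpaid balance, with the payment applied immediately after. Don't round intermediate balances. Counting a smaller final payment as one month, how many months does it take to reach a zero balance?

Monthly rate r = 24.2%/12 = 2.01667% = 0.0201667.
While 4% of the post-interest balance exceeds $25.00, each month B ← (B·(1+r))·(1 − 0.04), i.e. B shrinks by the factor (1+r)·0.96 = 0.97936.
This holds for months 1–43. Entering month 44 the balance is $611.80; 4% of the post-interest balance is now below $25.00, so the flat $25.00 minimum applies from here.
From month 44 a fixed $25.00 at rate r clears $611.80 in 35 more payments. Total: 43 + 35 = 78 months.

78 months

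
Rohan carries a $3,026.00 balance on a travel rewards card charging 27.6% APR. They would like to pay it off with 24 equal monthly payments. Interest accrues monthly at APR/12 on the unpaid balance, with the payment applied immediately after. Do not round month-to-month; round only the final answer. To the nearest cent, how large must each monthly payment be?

Monthly rate r = 27.6%/12 = 2.3% = 0.023.
Level-payment amortization: P = B₀·r / (1 − (1+r)^(−n)) = 3026.00·0.023 / (1 − 1.023^(−24)).
Denominator 1 − (1+r)^(−24) = 0.420591595.
P = 69.598 / 0.420591595 ≈ 165.48.

$165.48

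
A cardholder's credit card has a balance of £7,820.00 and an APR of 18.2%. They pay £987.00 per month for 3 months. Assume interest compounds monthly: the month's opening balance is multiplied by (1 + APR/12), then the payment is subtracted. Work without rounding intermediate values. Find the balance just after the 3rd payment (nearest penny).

Monthly rate r = 18.2%/12 = 1.51667% = 0.0151667.
Each month: B ← B·(1+r) − £987.00.
Month 1: interest £118.60; balance after payment £6,951.60.
Month 2: interest £105.43; balance after payment £6,070.04.
Month 3: interest £92.06; balance after payment £5,175.10.

£5,175.10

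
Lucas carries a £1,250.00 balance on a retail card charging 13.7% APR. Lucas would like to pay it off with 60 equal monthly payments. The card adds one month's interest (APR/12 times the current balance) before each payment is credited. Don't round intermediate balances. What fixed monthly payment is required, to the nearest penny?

Monthly rate r = 13.7%/12 = 1.14167% = 0.0114167.
Level-payment amortization: P = B₀·r / (1 − (1+r)^(−n)) = 1250.00·0.0114167 / (1 − 1.01142^(−60)).
Denominator 1 − (1+r)^(−60) = 0.493949747.
P = 14.2708 / 0.493949747 ≈ 28.89.

£28.89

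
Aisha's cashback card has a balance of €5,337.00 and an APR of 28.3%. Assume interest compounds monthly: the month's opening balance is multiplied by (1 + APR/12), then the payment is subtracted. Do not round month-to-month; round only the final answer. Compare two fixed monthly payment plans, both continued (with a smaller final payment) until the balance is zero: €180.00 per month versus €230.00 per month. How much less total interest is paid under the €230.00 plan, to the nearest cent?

Monthly rate r = 28.3%/12 = 2.35833% = 0.0235833.
At €180.00/mo: n = ⌈−ln(1 − rB₀/P)/ln(1+r)⌉ = 52 payments (last €98.40); total interest = total paid − €5,337.00 = €3,941.40.
At €230.00/mo: 34 payments (last €228.63); total interest €2,481.63.
Interest saved = €3,941.40 − €2,481.63 = €1,459.77.

€1,459.77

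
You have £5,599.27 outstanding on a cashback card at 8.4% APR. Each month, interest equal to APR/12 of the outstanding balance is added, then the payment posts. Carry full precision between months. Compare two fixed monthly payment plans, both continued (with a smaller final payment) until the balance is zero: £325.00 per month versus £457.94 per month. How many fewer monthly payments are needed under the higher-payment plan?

Monthly rate r = 8.4%/12 = 0.7% = 0.007.
At £325.00/mo: n = ⌈−ln(1 − rB₀/P)/ln(1+r)⌉ = 19 payments (last £137.91); total interest = total paid − £5,599.27 = £388.64.
At £457.94/mo: 13 payments (last £378.92); total interest £274.93.
Payments saved = 19 − 13 = 6.

6 fewer payments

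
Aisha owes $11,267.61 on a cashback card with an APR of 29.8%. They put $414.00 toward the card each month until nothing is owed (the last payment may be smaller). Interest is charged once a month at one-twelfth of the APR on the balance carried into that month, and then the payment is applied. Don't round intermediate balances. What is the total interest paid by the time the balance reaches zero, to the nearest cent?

$7,747.13

Monthly rate r = 29.8%/12 = 2.48333% = 0.0248333.
Payoff takes n = ⌈−ln(1 − rB₀/P)/ln(1+r)⌉ = ⌈45.929⌉ = 46 payments; the last is $384.74.
Total paid = 45·$414.00 + $384.74 = $19,014.74.
Total interest = total paid − principal = $19,014.74 − $11,267.61 = $7,747.13.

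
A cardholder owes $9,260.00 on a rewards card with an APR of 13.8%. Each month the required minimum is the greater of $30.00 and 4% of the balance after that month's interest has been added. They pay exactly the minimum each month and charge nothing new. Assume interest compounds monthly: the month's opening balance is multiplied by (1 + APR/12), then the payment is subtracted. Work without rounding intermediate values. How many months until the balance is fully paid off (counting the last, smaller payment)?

Monthly rate r = 13.8%/12 = 1.15% = 0.0115.
While 4% of the post-interest balance exceeds $30.00, each month B ← (B·(1+r))·(1 − 0.04), i.e. B shrinks by the factor (1+r)·0.96 = 0.97104.
This holds for months 1–86. Entering month 87 the balance is $739.61; 4% of the post-interest balance is now below $30.00, so the flat $30.00 minimum applies from here.
From month 87 a fixed $30.00 at rate r clears $739.61 in 30 more payments. Total: 86 + 30 = 116 months.

116 months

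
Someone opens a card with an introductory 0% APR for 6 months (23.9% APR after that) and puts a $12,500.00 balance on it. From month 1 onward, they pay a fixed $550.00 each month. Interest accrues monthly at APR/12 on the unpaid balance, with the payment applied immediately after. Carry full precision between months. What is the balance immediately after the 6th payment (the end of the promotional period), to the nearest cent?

Promo months 1–6 at r₀ = 0%/12 = 0; months 7+ at r₁ = 23.9%/12 = 0.0199167.
After month 6 (no interest yet): B = $12,500.00 − 6·$550.00 = $9,200.00.

$9,200.00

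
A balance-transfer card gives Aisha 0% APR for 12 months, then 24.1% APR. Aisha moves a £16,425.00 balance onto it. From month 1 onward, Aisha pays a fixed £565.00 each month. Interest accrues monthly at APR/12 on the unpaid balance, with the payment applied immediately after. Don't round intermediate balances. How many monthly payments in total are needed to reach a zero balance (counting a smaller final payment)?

34 payments

Promo months 1–12 at r₀ = 0%/12 = 0; months 13+ at r₁ = 24.1%/12 = 0.0200833.
After month 12 (no interest yet): B = £16,425.00 − 12·£565.00 = £9,645.00.
Then at r₁ with £565.00/mo: n₂ = −ln(1 − r₁·B/P)/ln(1+r₁) ≈ 21.11 → 22 more payments.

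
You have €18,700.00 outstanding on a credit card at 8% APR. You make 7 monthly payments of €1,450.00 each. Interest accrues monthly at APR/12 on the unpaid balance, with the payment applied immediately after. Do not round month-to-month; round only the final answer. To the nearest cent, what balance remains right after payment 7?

Monthly rate r = 8%/12 = 0.666667% = 0.00666667.
Each month: B ← B·(1+r) − €1,450.00.
Month 1: interest €124.67; balance after payment €17,374.67.
Month 2: interest €115.83; balance after payment €16,040.50.
Month 3: interest €106.94; balance after payment €14,697.43.
Month 4: interest €97.98; balance after payment €13,345.42.
Month 5: interest €88.97; balance after payment €11,984.39.
Month 6: interest €79.90; balance after payment €10,614.28.
Month 7: interest €70.76; balance after payment €9,235.04.

€9,235.04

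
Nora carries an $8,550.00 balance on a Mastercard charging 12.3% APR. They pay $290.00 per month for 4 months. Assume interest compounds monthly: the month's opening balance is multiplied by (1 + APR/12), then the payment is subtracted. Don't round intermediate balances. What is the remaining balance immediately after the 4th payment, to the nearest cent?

Monthly rate r = 12.3%/12 = 1.025% = 0.01025.
Each month: B ← B·(1+r) − $290.00.
Month 1: interest $87.64; balance after payment $8,347.64.
Month 2: interest $85.56; balance after payment $8,143.20.
Month 3: interest $83.47; balance after payment $7,936.67.
Month 4: interest $81.35; balance after payment $7,728.02.

$7,728.02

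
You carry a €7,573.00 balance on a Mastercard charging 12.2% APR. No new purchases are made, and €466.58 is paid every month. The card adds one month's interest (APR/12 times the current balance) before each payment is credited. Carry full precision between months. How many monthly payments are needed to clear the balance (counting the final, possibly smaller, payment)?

18 months

Monthly rate r = 12.2%/12 = 1.01667% = 0.0101667.
Recurrence: B ← B·(1+r) − €466.58.
Month 1: interest €76.99; balance after payment €7,183.41.
Month 2: interest €73.03; balance after payment €6,789.86.
Closed form: n = −ln(1 − rB₀/P)/ln(1+r) = −ln(0.83499)/ln(1.01017) ≈ 17.828, so the balance reaches zero during payment 18.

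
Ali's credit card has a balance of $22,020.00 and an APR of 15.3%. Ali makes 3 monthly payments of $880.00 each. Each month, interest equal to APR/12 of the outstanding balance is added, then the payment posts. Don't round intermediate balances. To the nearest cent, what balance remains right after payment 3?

$20,199.25

Monthly rate r = 15.3%/12 = 1.275% = 0.01275.
Each month: B ← B·(1+r) − $880.00.
Month 1: interest $280.75; balance after payment $21,420.76.
Month 2: interest $273.11; balance after payment $20,813.87.
Month 3: interest $265.38; balance after payment $20,199.25.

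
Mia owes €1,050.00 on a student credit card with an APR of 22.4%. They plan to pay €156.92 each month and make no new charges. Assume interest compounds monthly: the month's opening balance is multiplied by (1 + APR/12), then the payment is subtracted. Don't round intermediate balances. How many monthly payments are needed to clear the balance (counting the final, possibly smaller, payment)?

Monthly rate r = 22.4%/12 = 1.86667% = 0.0186667.
Recurrence: B ← B·(1+r) − €156.92.
Month 1: interest €19.60; balance after payment €912.68.
Month 2: interest €17.04; balance after payment €772.80.
Closed form: n = −ln(1 − rB₀/P)/ln(1+r) = −ln(0.8751)/ln(1.01867) ≈ 7.214, so the balance reaches zero during payment 8.

8 payments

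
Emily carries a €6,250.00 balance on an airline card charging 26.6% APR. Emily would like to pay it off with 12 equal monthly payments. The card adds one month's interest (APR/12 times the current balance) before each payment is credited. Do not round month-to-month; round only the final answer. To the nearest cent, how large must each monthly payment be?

Monthly rate r = 26.6%/12 = 2.21667% = 0.0221667.
Level-payment amortization: P = B₀·r / (1 − (1+r)^(−n)) = 6250.00·0.0221667 / (1 − 1.02217^(−12)).
Denominator 1 − (1+r)^(−12) = 0.231330891.
P = 138.542 / 0.231330891 ≈ 598.89.

€598.89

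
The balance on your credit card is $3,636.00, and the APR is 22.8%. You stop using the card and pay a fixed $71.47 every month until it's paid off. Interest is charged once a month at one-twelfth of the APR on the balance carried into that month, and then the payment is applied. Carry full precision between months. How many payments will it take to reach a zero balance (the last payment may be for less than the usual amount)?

181 months

Monthly rate r = 22.8%/12 = 1.9% = 0.019.
Recurrence: B ← B·(1+r) − $71.47.
Month 1: interest $69.08; balance after payment $3,633.61.
Month 2: interest $69.04; balance after payment $3,631.18.
Closed form: n = −ln(1 − rB₀/P)/ln(1+r) = −ln(0.033385)/ln(1.019) ≈ 180.624, so the balance reaches zero during payment 181.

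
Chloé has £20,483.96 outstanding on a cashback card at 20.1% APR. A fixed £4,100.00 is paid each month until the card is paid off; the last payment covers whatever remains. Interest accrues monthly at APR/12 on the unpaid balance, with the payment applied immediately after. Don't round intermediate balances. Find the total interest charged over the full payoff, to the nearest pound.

Monthly rate r = 20.1%/12 = 1.675% = 0.01675.
Payoff takes n = ⌈−ln(1 − rB₀/P)/ln(1+r)⌉ = ⌈5.261⌉ = 6 payments; the last is £1,077.33.
Total paid = 5·£4,100.00 + £1,077.33 = £21,577.33.
Total interest = total paid − principal = £21,577.33 − £20,483.96 = £1,093.37.

£1,093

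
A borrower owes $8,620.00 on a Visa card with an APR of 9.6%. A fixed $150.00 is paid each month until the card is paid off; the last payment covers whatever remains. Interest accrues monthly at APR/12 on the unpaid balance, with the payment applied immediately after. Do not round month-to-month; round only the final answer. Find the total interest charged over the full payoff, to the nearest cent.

$2,970.47

Monthly rate r = 9.6%/12 = 0.8% = 0.008.
Payoff takes n = ⌈−ln(1 − rB₀/P)/ln(1+r)⌉ = ⌈77.269⌉ = 78 payments; the last is $40.47.
Total paid = 77·$150.00 + $40.47 = $11,590.47.
Total interest = total paid − principal = $11,590.47 − $8,620.00 = $2,970.47.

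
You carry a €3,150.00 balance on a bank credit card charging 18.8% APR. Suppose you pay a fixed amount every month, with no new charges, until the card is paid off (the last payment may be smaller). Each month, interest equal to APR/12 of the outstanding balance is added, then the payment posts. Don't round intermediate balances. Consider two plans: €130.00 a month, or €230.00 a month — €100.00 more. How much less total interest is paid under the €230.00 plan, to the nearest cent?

Monthly rate r = 18.8%/12 = 1.56667% = 0.0156667.
At €130.00/mo: n = ⌈−ln(1 − rB₀/P)/ln(1+r)⌉ = 31 payments (last €92.69); total interest = total paid − €3,150.00 = €842.69.
At €230.00/mo: 16 payments (last €123.83); total interest €423.83.
Interest saved = €842.69 − €423.83 = €418.86.

€418.86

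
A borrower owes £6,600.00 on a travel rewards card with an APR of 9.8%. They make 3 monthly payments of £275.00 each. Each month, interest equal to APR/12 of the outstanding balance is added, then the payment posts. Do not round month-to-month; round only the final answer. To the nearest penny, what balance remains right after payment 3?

£5,931.27

Monthly rate r = 9.8%/12 = 0.816667% = 0.00816667.
Each month: B ← B·(1+r) − £275.00.
Month 1: interest £53.90; balance after payment £6,378.90.
Month 2: interest £52.09; balance after payment £6,155.99.
Month 3: interest £50.27; balance after payment £5,931.27.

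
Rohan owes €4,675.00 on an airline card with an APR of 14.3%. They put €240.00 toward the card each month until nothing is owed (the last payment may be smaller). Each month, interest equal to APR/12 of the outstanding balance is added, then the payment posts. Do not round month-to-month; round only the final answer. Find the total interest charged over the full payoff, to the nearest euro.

€676

Monthly rate r = 14.3%/12 = 1.19167% = 0.0119167.
Payoff takes n = ⌈−ln(1 − rB₀/P)/ln(1+r)⌉ = ⌈22.297⌉ = 23 payments; the last is €71.48.
Total paid = 22·€240.00 + €71.48 = €5,351.48.
Total interest = total paid − principal = €5,351.48 − €4,675.00 = €676.48.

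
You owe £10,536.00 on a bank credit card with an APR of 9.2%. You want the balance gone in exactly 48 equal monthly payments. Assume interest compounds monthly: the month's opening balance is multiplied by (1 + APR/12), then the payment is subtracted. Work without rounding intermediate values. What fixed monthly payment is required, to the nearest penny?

Monthly rate r = 9.2%/12 = 0.766667% = 0.00766667.
Level-payment amortization: P = B₀·r / (1 − (1+r)^(−n)) = 10536.00·0.00766667 / (1 − 1.00767^(−48)).
Denominator 1 − (1+r)^(−48) = 0.306910751.
P = 80.776 / 0.306910751 ≈ 263.19.

£263.19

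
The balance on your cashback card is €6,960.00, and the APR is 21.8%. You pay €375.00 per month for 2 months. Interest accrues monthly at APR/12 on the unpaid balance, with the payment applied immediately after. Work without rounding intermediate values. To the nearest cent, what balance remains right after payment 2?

€6,458.36

Monthly rate r = 21.8%/12 = 1.81667% = 0.0181667.
Each month: B ← B·(1+r) − €375.00.
Month 1: interest €126.44; balance after payment €6,711.44.
Month 2: interest €121.92; balance after payment €6,458.36.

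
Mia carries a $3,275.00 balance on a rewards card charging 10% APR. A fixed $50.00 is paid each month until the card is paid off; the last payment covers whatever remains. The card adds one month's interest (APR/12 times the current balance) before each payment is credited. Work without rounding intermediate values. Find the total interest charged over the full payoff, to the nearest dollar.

Monthly rate r = 10%/12 = 0.833333% = 0.00833333.
Payoff takes n = ⌈−ln(1 − rB₀/P)/ln(1+r)⌉ = ⌈95.109⌉ = 96 payments; the last is $5.47.
Total paid = 95·$50.00 + $5.47 = $4,755.47.
Total interest = total paid − principal = $4,755.47 − $3,275.00 = $1,480.47.

$1,480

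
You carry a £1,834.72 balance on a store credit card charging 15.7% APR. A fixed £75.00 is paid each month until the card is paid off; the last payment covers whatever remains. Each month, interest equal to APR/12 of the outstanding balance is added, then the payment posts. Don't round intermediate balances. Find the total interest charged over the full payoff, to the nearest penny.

£391.10

Monthly rate r = 15.7%/12 = 1.30833% = 0.0130833.
Payoff takes n = ⌈−ln(1 − rB₀/P)/ln(1+r)⌉ = ⌈29.676⌉ = 30 payments; the last is £50.82.
Total paid = 29·£75.00 + £50.82 = £2,225.82.
Total interest = total paid − principal = £2,225.82 − £1,834.72 = £391.10.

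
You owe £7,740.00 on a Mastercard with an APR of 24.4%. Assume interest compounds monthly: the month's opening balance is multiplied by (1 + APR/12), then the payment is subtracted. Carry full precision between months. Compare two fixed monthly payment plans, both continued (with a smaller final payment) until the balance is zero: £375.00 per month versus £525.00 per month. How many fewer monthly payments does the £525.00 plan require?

Monthly rate r = 24.4%/12 = 2.03333% = 0.0203333.
At £375.00/mo: n = ⌈−ln(1 − rB₀/P)/ln(1+r)⌉ = 28 payments (last £12.84); total interest = total paid − £7,740.00 = £2,397.84.
At £525.00/mo: 18 payments (last £370.13); total interest £1,555.13.
Payments saved = 28 − 18 = 10.

10 fewer payments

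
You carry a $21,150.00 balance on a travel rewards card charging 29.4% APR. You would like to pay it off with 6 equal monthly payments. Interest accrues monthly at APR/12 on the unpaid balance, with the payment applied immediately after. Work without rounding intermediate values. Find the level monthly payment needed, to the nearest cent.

Monthly rate r = 29.4%/12 = 2.45% = 0.0245.
Level-payment amortization: P = B₀·r / (1 − (1+r)^(−n)) = 21150.00·0.0245 / (1 − 1.0245^(−6)).
Denominator 1 − (1+r)^(−6) = 0.135175024.
P = 518.175 / 0.135175024 ≈ 3833.36.

$3,833.36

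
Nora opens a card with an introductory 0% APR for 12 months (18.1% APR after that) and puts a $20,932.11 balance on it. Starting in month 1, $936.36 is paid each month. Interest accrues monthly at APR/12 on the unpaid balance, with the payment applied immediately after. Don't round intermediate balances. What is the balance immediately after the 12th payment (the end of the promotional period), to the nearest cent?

Promo months 1–12 at r₀ = 0%/12 = 0; months 13+ at r₁ = 18.1%/12 = 0.0150833.
After month 12 (no interest yet): B = $20,932.11 − 12·$936.36 = $9,695.79.

$9,695.79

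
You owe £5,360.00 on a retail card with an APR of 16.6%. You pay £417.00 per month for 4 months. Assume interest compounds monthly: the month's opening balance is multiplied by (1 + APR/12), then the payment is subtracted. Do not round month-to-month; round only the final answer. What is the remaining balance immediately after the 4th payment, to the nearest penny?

£3,959.87

Monthly rate r = 16.6%/12 = 1.38333% = 0.0138333.
Each month: B ← B·(1+r) − £417.00.
Month 1: interest £74.15; balance after payment £5,017.15.
Month 2: interest £69.40; balance after payment £4,669.55.
Month 3: interest £64.60; balance after payment £4,317.15.
Month 4: interest £59.72; balance after payment £3,959.87.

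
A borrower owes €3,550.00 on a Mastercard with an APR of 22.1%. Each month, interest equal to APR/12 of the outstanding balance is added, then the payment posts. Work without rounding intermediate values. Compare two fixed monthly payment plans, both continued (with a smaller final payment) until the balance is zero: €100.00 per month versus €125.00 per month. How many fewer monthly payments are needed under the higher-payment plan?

Monthly rate r = 22.1%/12 = 1.84167% = 0.0184167.
At €100.00/mo: n = ⌈−ln(1 − rB₀/P)/ln(1+r)⌉ = 59 payments (last €12.51); total interest = total paid − €3,550.00 = €2,262.51.
At €125.00/mo: 41 payments (last €71.13); total interest €1,521.13.
Payments saved = 59 − 41 = 18.

18 fewer payments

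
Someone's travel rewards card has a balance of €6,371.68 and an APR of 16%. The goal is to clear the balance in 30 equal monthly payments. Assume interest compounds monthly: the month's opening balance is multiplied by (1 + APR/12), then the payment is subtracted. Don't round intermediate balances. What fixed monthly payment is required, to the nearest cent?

Monthly rate r = 16%/12 = 1.33333% = 0.0133333.
Level-payment amortization: P = B₀·r / (1 − (1+r)^(−n)) = 6371.68·0.0133333 / (1 − 1.01333^(−30)).
Denominator 1 − (1+r)^(−30) = 0.327905822.
P = 84.9557 / 0.327905822 ≈ 259.09.

€259.09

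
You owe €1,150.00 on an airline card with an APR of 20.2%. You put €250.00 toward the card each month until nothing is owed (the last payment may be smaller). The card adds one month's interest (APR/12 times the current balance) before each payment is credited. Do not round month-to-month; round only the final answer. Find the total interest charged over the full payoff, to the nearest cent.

Monthly rate r = 20.2%/12 = 1.68333% = 0.0168333.
Payoff takes n = ⌈−ln(1 − rB₀/P)/ln(1+r)⌉ = ⌈4.828⌉ = 5 payments; the last is €207.31.
Total paid = 4·€250.00 + €207.31 = €1,207.31.
Total interest = total paid − principal = €1,207.31 − €1,150.00 = €57.31.

€57.31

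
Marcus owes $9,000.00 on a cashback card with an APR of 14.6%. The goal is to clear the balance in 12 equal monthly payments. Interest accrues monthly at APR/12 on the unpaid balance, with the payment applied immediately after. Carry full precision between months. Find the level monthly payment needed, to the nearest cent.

$810.63

Monthly rate r = 14.6%/12 = 1.21667% = 0.0121667.
Level-payment amortization: P = B₀·r / (1 − (1+r)^(−n)) = 9000.00·0.0121667 / (1 − 1.01217^(−12)).
Denominator 1 − (1+r)^(−12) = 0.135080614.
P = 109.5 / 0.135080614 ≈ 810.63.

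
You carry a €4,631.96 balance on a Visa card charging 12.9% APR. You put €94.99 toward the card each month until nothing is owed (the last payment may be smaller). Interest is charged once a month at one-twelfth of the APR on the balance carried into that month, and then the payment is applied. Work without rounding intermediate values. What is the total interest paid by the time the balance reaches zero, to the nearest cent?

Monthly rate r = 12.9%/12 = 1.075% = 0.01075.
Payoff takes n = ⌈−ln(1 − rB₀/P)/ln(1+r)⌉ = ⌈69.464⌉ = 70 payments; the last is €44.21.
Total paid = 69·€94.99 + €44.21 = €6,598.52.
Total interest = total paid − principal = €6,598.52 − €4,631.96 = €1,966.56.

€1,966.56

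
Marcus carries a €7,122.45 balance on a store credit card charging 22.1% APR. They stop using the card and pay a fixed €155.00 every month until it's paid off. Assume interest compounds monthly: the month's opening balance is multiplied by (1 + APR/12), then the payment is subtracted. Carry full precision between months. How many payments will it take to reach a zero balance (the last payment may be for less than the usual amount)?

Monthly rate r = 22.1%/12 = 1.84167% = 0.0184167.
Recurrence: B ← B·(1+r) − €155.00.
Month 1: interest €131.17; balance after payment €7,098.62.
Month 2: interest €130.73; balance after payment €7,074.35.
Closed form: n = −ln(1 − rB₀/P)/ln(1+r) = −ln(0.15373)/ln(1.01842) ≈ 102.611, so the balance reaches zero during payment 103.

103 payments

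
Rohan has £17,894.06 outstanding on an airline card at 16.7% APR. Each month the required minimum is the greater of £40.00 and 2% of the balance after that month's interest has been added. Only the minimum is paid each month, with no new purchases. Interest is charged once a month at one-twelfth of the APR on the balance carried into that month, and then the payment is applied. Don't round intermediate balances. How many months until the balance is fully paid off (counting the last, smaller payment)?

430 months

Monthly rate r = 16.7%/12 = 1.39167% = 0.0139167.
While 2% of the post-interest balance exceeds £40.00, each month B ← (B·(1+r))·(1 − 0.02), i.e. B shrinks by the factor (1+r)·0.98 = 0.99364.
This holds for months 1–346. Entering month 347 the balance is £1,966.59; 2% of the post-interest balance is now below £40.00, so the flat £40.00 minimum applies from here.
From month 347 a fixed £40.00 at rate r clears £1,966.59 in 84 more payments. Total: 346 + 84 = 430 months.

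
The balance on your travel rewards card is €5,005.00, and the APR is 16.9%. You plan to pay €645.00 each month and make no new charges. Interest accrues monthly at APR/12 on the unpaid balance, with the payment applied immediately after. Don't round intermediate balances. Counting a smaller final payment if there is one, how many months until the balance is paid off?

Monthly rate r = 16.9%/12 = 1.40833% = 0.0140833.
Recurrence: B ← B·(1+r) − €645.00.
Month 1: interest €70.49; balance after payment €4,430.49.
Month 2: interest €62.40; balance after payment €3,847.88.
Closed form: n = −ln(1 − rB₀/P)/ln(1+r) = −ln(0.89072)/ln(1.01408) ≈ 8.275, so the balance reaches zero during payment 9.

9 months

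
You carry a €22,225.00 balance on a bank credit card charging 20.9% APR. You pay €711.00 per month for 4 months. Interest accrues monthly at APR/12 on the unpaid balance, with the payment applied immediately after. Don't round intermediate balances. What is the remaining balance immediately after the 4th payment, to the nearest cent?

€20,895.10

Monthly rate r = 20.9%/12 = 1.74167% = 0.0174167.
Each month: B ← B·(1+r) − €711.00.
Month 1: interest €387.09; balance after payment €21,901.09.
Month 2: interest €381.44; balance after payment €21,571.53.
Month 3: interest €375.70; balance after payment €21,236.23.
Month 4: interest €369.86; balance after payment €20,895.10.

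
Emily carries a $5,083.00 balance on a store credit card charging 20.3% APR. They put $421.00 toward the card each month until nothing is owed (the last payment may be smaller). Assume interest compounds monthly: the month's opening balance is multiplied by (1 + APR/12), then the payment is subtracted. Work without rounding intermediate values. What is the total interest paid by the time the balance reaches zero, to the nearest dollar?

Monthly rate r = 20.3%/12 = 1.69167% = 0.0169167.
Payoff takes n = ⌈−ln(1 − rB₀/P)/ln(1+r)⌉ = ⌈13.619⌉ = 14 payments; the last is $261.52.
Total paid = 13·$421.00 + $261.52 = $5,734.52.
Total interest = total paid − principal = $5,734.52 − $5,083.00 = $651.52.

$652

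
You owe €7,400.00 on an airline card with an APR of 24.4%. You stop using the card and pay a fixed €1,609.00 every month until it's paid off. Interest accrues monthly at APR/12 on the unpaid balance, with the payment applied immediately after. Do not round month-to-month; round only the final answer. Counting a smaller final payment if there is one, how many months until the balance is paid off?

Monthly rate r = 24.4%/12 = 2.03333% = 0.0203333.
Recurrence: B ← B·(1+r) − €1,609.00.
Month 1: interest €150.47; balance after payment €5,941.47.
Month 2: interest €120.81; balance after payment €4,453.28.
Month 3: interest €90.55; balance after payment €2,934.83.
Month 4: interest €59.67; balance after payment €1,385.50.
Month 5: interest €28.17; balance after payment €0.00.

5 payments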